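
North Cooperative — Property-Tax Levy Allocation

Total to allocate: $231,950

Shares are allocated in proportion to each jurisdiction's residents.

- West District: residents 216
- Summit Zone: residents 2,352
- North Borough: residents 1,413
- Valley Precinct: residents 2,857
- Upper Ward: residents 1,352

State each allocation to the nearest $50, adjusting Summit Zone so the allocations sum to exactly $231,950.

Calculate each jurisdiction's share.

Sum of residents: 8,190.
Unrounded shares: West District 216/8,190 × $231,950 = 6,117.36; Summit Zone 2,352/8,190 × $231,950 = 66,611.28; North Borough 1,413/8,190 × $231,950 = 40,017.75; Valley Precinct 2,857/8,190 × $231,950 = 80,913.45; Upper Ward 1,352/8,190 × $231,950 = 38,290.16.
After rounding ($50): West District $6,100; Summit Zone $66,600; North Borough $40,000; Valley Precinct $80,900; Upper Ward $38,300. Sum = $231,900.
Difference $231,950 − $231,900 = +$50 applied to Summit Zone: Summit Zone becomes $66,650.

West District: $6,100; Summit Zone: $66,650; North Borough: $40,000; Valley Precinct: $80,900; Upper Ward: $38,300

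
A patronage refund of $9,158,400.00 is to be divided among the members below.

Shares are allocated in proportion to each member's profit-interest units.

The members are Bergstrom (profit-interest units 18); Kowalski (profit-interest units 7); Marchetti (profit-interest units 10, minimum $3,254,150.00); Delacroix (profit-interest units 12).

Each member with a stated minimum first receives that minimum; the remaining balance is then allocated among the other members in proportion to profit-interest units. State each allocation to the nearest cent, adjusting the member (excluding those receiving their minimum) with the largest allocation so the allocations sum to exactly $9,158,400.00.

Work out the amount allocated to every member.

Bergstrom: $2,872,337.84; Kowalski: $1,117,020.27; Marchetti: $3,254,150.00; Delacroix: $1,914,891.89

Guaranteed amounts: Marchetti $3,254,150.00. Remaining pool $5,904,250.00.
Remaining pool split over remaining profit-interest units 37: Bergstrom 2,872,337.8378 → $2,872,337.84; Kowalski 1,117,020.2703 → $1,117,020.27; Delacroix 1,914,891.8919 → $1,914,891.89.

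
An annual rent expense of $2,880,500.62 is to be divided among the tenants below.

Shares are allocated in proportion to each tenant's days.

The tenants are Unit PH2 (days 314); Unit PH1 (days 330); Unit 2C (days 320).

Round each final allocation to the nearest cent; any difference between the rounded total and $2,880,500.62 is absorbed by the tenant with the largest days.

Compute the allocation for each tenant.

Unit PH2: $938,254.35; Unit PH1: $986,063.49; Unit 2C: $956,182.78

Sum of days: 314 + 330 + 320 = 964.
Proportional shares: Unit PH2 938,254.3513; Unit PH1 986,063.4902; Unit 2C 956,182.7784.
Rounded to nearest cent: Unit PH2 $938,254.35; Unit PH1 $986,063.49; Unit 2C $956,182.78. Sum = $2,880,500.62.
Rounded total matches; no reconciliation needed.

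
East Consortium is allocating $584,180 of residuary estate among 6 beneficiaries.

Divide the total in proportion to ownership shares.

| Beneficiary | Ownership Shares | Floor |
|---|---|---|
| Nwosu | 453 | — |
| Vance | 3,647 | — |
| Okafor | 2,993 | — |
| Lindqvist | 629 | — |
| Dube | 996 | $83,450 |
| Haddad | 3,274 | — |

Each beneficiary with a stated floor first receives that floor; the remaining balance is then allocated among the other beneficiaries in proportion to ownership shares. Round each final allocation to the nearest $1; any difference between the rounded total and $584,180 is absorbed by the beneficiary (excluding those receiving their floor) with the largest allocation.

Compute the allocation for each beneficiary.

Nwosu: $20,628 · Vance: $166,075 · Okafor: $136,294 · Lindqvist: $28,643 · Dube: $83,450 · Haddad: $149,090

Minimums first: Dube $83,450. Remaining pool $500,730.
Remaining pool split over remaining ownership shares 10,996: Nwosu 20,628.47 → $20,628; Vance 166,075.15 → $166,075; Okafor 136,293.64 → $136,294; Lindqvist 28,643.07 → $28,643; Haddad 149,089.67 → $149,090.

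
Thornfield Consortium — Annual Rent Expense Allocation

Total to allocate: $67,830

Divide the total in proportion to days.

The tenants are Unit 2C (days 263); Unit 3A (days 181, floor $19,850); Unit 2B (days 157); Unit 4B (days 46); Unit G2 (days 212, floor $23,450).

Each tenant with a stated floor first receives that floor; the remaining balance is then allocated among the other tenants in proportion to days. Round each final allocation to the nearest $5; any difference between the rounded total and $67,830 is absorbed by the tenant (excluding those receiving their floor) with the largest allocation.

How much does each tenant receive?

Fund the minimums — Unit 3A $19,850; Unit G2 $23,450. Balance $24,530.
Balance split over remaining days 466: Unit 2C 13,844.18 → $13,845; Unit 2B 8,264.40 → $8,265; Unit 4B 2,421.42 → $2,420.

Unit 2C: $13,845 · Unit 3A: $19,850 · Unit 2B: $8,265 · Unit 4B: $2,420 · Unit G2: $23,450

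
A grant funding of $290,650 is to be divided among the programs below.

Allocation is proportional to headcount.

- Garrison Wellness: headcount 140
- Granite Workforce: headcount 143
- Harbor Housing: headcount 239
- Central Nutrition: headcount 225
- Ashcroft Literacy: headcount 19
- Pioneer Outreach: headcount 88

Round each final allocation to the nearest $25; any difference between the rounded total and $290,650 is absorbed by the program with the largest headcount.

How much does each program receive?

Garrison Wellness: $47,650 · Granite Workforce: $48,675 · Harbor Housing: $81,325 · Central Nutrition: $76,575 · Ashcroft Literacy: $6,475 · Pioneer Outreach: $29,950

Sum of headcount: 854.
Proportional shares: Garrison Wellness 140/854 × $290,650 = 47,647.54; Granite Workforce 143/854 × $290,650 = 48,668.56; Harbor Housing 239/854 × $290,650 = 81,341.16; Central Nutrition 225/854 × $290,650 = 76,576.41; Ashcroft Literacy 19/854 × $290,650 = 6,466.45; Pioneer Outreach 88/854 × $290,650 = 29,949.88.
After rounding ($25): Garrison Wellness $47,650; Granite Workforce $48,675; Harbor Housing $81,350; Central Nutrition $76,575; Ashcroft Literacy $6,475; Pioneer Outreach $29,950. Sum = $290,675.
Difference $290,650 − $290,675 = −$25 applied to largest headcount (Harbor Housing): Harbor Housing becomes $81,325.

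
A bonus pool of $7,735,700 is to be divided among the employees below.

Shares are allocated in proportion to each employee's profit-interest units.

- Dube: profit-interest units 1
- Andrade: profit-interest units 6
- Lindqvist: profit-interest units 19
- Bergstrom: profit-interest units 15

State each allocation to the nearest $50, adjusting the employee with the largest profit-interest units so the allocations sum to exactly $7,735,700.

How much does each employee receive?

Profit-interest units total: 41.
Unrounded shares: Dube 1/41 × $7,735,700 = 188,675.61; Andrade 6/41 × $7,735,700 = 1,132,053.66; Lindqvist 19/41 × $7,735,700 = 3,584,836.59; Bergstrom 15/41 × $7,735,700 = 2,830,134.15.
At nearest $50: Dube $188,700; Andrade $1,132,050; Lindqvist $3,584,850; Bergstrom $2,830,150. Sum = $7,735,750.
Difference $7,735,700 − $7,735,750 = −$50 applied to largest profit-interest units (Lindqvist): Lindqvist becomes $3,584,800.

Dube: $188,700 · Andrade: $1,132,050 · Lindqvist: $3,584,800 · Bergstrom: $2,830,150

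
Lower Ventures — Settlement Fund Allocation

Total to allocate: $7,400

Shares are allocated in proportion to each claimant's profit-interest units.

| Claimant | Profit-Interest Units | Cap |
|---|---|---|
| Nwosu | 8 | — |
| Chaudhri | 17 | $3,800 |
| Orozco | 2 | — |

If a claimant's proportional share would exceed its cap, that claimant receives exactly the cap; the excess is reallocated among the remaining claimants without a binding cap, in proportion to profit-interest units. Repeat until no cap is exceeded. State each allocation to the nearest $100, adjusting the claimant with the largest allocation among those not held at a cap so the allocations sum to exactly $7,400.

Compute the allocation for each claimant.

Nwosu: $2,900 | Chaudhri: $3,800 | Orozco: $700

Total profit-interest units = 27.
Unconstrained shares: Nwosu 2,192.59; Chaudhri 4,659.26; Orozco 548.15.
Cap binds for Chaudhri ($3,800); remaining pool $3,600 reallocated over remaining profit-interest units 10.
Remaining shares: Nwosu 2,880.00 → $2,900; Orozco 720.00 → $700.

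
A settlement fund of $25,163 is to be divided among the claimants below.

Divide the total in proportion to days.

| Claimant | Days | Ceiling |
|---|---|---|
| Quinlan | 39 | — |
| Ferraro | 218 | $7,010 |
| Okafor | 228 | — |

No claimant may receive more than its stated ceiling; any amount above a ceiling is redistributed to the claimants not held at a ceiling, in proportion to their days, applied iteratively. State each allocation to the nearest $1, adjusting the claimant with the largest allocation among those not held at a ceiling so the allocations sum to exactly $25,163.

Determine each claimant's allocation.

Days total: 485.
Unconstrained shares: Quinlan 2,023.42; Ferraro 11,310.38; Okafor 11,829.20.
Cap binds for Ferraro ($7,010); balance $18,153 reallocated over remaining days 267.
Redistributed shares: Quinlan 2,651.56 → $2,652; Okafor 15,501.44 → $15,501.

Quinlan: $2,652 | Ferraro: $7,010 | Okafor: $15,501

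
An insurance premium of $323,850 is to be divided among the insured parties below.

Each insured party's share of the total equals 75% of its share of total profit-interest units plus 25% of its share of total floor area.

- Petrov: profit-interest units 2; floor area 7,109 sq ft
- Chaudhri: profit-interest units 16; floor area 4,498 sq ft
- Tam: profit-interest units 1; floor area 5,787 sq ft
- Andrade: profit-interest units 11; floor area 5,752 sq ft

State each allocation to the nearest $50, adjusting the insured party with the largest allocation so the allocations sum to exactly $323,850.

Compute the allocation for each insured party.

Profit-interest units total 30; floor area total 23,146.
Blended shares (75% profit-interest units + 25% floor area): Petrov 0.1268; Chaudhri 0.4486; Tam 0.0875; Andrade 0.3371.
Proportional shares: Petrov 41,059.10; Chaudhri 145,273.57; Tam 28,338.62; Andrade 109,178.70.
At nearest $50: Petrov $41,050; Chaudhri $145,250; Tam $28,350; Andrade $109,200. Sum = $323,850.
Sum already equals the total — no adjustment.

Petrov: $41,050 | Chaudhri: $145,250 | Tam: $28,350 | Andrade: $109,200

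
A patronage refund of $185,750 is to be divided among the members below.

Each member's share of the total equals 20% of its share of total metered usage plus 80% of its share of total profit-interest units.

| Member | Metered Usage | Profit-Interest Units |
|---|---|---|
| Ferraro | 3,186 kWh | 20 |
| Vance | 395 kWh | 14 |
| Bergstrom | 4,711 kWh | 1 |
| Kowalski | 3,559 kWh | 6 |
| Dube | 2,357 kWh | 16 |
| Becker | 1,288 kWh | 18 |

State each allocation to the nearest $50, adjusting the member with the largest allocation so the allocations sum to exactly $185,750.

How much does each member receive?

Ferraro: $47,250 · Vance: $28,700 · Bergstrom: $13,300 · Kowalski: $20,400 · Dube: $37,350 · Becker: $38,750

Metered usage total 15,496; profit-interest units total 75.
Blended shares (20% metered usage + 80% profit-interest units): Ferraro 0.2545; Vance 0.1544; Bergstrom 0.0715; Kowalski 0.1099; Dube 0.2011; Becker 0.2086.
Pro-rata amounts: Ferraro 47,264.76; Vance 28,685.64; Bergstrom 13,275.45; Kowalski 20,420.32; Dube 37,351.99; Becker 38,751.84.
At nearest $50: Ferraro $47,250; Vance $28,700; Bergstrom $13,300; Kowalski $20,400; Dube $37,350; Becker $38,750. Sum = $185,750.
No rounding difference to absorb.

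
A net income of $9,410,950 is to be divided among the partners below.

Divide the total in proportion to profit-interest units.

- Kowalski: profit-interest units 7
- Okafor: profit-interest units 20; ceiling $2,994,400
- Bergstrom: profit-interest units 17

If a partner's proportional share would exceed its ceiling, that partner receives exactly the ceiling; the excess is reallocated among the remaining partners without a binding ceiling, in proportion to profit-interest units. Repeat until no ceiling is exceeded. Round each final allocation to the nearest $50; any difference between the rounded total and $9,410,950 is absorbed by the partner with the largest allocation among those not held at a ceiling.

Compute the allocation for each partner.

Profit-interest units total: 44.
Unconstrained shares: Kowalski 1,497,196.59; Okafor 4,277,704.55; Bergstrom 3,636,048.86.
Held at cap: Okafor ($2,994,400); remaining pool $6,416,550 reallocated over remaining profit-interest units 24.
Shares after redistribution: Kowalski 1,871,493.75 → $1,871,500; Bergstrom 4,545,056.25 → $4,545,050.

Kowalski: $1,871,500; Okafor: $2,994,400; Bergstrom: $4,545,050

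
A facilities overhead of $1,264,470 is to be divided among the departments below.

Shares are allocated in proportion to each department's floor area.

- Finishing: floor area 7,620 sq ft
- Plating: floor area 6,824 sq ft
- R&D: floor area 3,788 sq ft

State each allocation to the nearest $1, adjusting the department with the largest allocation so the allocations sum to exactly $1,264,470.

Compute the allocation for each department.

Finishing: $528,480 · Plating: $473,275 · R&D: $262,715

Total floor area = 18,232.
Raw shares: Finishing 7,620/18,232 × $1,264,470 = 528,480.77; Plating 6,824/18,232 × $1,264,470 = 473,274.64; R&D 3,788/18,232 × $1,264,470 = 262,714.59.
Rounded to nearest $1: Finishing $528,481; Plating $473,275; R&D $262,715. Sum = $1,264,471.
Difference $1,264,470 − $1,264,471 = −$1 applied to largest allocation (Finishing): Finishing becomes $528,480.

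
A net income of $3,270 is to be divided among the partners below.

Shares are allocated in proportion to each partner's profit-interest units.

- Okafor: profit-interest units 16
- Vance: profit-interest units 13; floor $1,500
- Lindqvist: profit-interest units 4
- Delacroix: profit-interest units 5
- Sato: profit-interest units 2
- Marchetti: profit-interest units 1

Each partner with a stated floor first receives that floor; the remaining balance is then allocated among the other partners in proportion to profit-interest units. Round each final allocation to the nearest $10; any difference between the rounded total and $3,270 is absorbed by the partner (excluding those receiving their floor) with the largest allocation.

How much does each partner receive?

Okafor: $1,010; Vance: $1,500; Lindqvist: $250; Delacroix: $320; Sato: $130; Marchetti: $60

Minimums first: Vance $1,500. Balance $1,770.
Balance split over remaining profit-interest units 28: Okafor 1,011.43 → $1,010; Lindqvist 252.86 → $250; Delacroix 316.07 → $320; Sato 126.43 → $130; Marchetti 63.21 → $60.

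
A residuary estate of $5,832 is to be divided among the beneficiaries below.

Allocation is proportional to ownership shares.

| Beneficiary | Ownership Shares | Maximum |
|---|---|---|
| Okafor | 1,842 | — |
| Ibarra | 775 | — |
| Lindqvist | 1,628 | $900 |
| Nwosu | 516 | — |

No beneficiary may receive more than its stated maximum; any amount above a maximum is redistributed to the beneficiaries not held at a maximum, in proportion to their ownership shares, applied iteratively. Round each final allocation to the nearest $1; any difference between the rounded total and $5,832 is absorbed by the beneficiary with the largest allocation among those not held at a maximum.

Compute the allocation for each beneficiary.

Okafor: $2,900 | Ibarra: $1,220 | Lindqvist: $900 | Nwosu: $812

Total ownership shares = 4,761.
Unconstrained shares: Okafor 2,256.36; Ibarra 949.34; Lindqvist 1,994.22; Nwosu 632.08.
Held at cap: Lindqvist ($900); balance $4,932 reallocated over remaining ownership shares 3,133.
Remaining shares: Okafor 2,899.69 → $2,900; Ibarra 1,220.01 → $1,220; Nwosu 812.29 → $812.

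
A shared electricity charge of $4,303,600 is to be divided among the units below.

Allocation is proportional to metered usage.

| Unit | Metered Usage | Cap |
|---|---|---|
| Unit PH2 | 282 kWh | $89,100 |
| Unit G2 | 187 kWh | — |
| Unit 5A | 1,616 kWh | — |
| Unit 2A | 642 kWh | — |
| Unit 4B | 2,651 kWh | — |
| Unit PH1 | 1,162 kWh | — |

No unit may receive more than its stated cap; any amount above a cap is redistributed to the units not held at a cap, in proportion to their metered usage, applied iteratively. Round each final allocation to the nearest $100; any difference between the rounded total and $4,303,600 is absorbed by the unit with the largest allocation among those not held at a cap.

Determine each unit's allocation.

Total metered usage = 6,540.
Proportional shares (ignoring caps): Unit PH2 185,568.07; Unit G2 123,054.01; Unit 5A 1,063,397.19; Unit 2A 422,463.49; Unit 4B 1,744,471.50; Unit PH1 764,645.75.
Capped: Unit PH2 ($89,100); residual $4,214,500 reallocated over remaining metered usage 6,258.
Remaining shares: Unit G2 125,936.64 → $125,900; Unit 5A 1,088,308.09 → $1,088,300; Unit 2A 432,360.02 → $432,400; Unit 4B 1,785,337.09 → $1,785,300; Unit PH1 782,558.17 → $782,600.

Unit PH2: $89,100 · Unit G2: $125,900 · Unit 5A: $1,088,300 · Unit 2A: $432,400 · Unit 4B: $1,785,300 · Unit PH1: $782,600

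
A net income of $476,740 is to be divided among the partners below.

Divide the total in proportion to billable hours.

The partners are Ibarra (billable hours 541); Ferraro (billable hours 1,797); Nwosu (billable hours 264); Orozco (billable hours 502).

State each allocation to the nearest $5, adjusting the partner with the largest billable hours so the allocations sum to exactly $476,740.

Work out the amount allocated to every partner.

Billable hours total: 3,104.
Raw shares: Ibarra 541/3,104 × $476,740 = 83,091.60; Ferraro 1,797/3,104 × $476,740 = 275,999.28; Nwosu 264/3,104 × $476,740 = 40,547.47; Orozco 502/3,104 × $476,740 = 77,101.64.
Rounded to nearest $5: Ibarra $83,090; Ferraro $276,000; Nwosu $40,545; Orozco $77,100. Sum = $476,735.
Difference $476,740 − $476,735 = +$5 applied to largest billable hours (Ferraro): Ferraro becomes $276,005.

Ibarra: $83,090 | Ferraro: $276,005 | Nwosu: $40,545 | Orozco: $77,100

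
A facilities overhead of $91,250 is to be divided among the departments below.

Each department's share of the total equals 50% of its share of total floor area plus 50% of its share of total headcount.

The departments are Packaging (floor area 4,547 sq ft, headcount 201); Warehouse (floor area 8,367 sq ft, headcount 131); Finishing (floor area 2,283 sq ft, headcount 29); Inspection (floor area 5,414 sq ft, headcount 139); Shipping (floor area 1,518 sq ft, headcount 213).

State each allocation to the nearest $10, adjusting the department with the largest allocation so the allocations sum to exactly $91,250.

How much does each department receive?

Packaging: $22,240; Warehouse: $25,630; Finishing: $6,560; Inspection: $20,060; Shipping: $16,760

Totals — floor area 22,129, headcount 713.
Composite weights (50% floor area + 50% headcount): Packaging 0.2437; Warehouse 0.2809; Finishing 0.0719; Inspection 0.2198; Shipping 0.1837.
Pro-rata amounts: Packaging 22,236.91; Warehouse 25,633.58; Finishing 6,562.75; Inspection 20,057.08; Shipping 16,759.68.
Rounded to nearest $10: Packaging $22,240; Warehouse $25,630; Finishing $6,560; Inspection $20,060; Shipping $16,760. Sum = $91,250.
No rounding difference to absorb.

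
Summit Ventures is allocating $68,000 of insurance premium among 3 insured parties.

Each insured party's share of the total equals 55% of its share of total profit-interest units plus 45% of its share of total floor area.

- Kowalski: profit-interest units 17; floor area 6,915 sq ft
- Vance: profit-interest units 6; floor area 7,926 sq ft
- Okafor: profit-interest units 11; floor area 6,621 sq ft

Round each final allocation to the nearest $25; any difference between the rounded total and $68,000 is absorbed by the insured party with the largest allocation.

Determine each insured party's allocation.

Profit-interest units total 34; floor area total 21,462.
Composite weights (55% profit-interest units + 45% floor area): Kowalski 0.4200; Vance 0.2632; Okafor 0.3168.
Unrounded shares: Kowalski 28,559.24; Vance 17,900.70; Okafor 21,540.06.
Rounded to nearest $25: Kowalski $28,550; Vance $17,900; Okafor $21,550. Sum = $68,000.
No rounding difference to absorb.

Kowalski: $28,550; Vance: $17,900; Okafor: $21,550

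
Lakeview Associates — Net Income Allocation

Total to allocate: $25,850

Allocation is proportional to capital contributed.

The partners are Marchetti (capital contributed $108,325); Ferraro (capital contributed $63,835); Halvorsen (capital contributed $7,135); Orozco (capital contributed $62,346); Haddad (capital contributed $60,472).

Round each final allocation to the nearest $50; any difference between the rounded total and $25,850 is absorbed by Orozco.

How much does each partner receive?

Marchetti: $9,250 · Ferraro: $5,450 · Halvorsen: $600 · Orozco: $5,400 · Haddad: $5,150

Combined capital contributed = 302,113.
Proportional shares: Marchetti 108,325/302,113 × $25,850 = 9,268.72; Ferraro 63,835/302,113 × $25,850 = 5,461.98; Halvorsen 7,135/302,113 × $25,850 = 610.50; Orozco 62,346/302,113 × $25,850 = 5,334.57; Haddad 60,472/302,113 × $25,850 = 5,174.23.
After rounding ($50): Marchetti $9,250; Ferraro $5,450; Halvorsen $600; Orozco $5,350; Haddad $5,150. Sum = $25,800.
Difference $25,850 − $25,800 = +$50 applied to Orozco: Orozco becomes $5,400.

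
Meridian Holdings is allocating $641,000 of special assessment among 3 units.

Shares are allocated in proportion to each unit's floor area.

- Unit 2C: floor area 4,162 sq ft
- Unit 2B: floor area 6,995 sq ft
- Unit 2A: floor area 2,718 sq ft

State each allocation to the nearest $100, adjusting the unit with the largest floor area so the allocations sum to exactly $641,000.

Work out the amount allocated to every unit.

Unit 2C: $192,300; Unit 2B: $323,100; Unit 2A: $125,600

Floor area total: 13,875.
Proportional shares: Unit 2C 4,162/13,875 × $641,000 = 192,276.90; Unit 2B 6,995/13,875 × $641,000 = 323,156.40; Unit 2A 2,718/13,875 × $641,000 = 125,566.70.
At nearest $100: Unit 2C $192,300; Unit 2B $323,200; Unit 2A $125,600. Sum = $641,100.
Difference $641,000 − $641,100 = −$100 applied to largest floor area (Unit 2B): Unit 2B becomes $323,100.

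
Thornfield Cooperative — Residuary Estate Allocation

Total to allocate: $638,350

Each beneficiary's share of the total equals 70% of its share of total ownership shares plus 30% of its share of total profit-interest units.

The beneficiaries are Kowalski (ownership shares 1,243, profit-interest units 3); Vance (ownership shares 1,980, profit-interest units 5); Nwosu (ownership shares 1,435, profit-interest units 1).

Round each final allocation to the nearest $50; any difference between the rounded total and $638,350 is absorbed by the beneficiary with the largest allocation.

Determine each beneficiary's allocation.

Kowalski: $183,100 · Vance: $296,300 · Nwosu: $158,950

Totals — ownership shares 4,658, profit-interest units 9.
Composite weights (70% ownership shares + 30% profit-interest units): Kowalski 0.2868; Vance 0.4642; Nwosu 0.2490.
Pro-rata amounts: Kowalski 183,076.81; Vance 296,334.37; Nwosu 158,938.83.
Rounded to nearest $50: Kowalski $183,100; Vance $296,350; Nwosu $158,950. Sum = $638,400.
Difference $638,350 − $638,400 = −$50 applied to largest allocation (Vance): Vance becomes $296,300.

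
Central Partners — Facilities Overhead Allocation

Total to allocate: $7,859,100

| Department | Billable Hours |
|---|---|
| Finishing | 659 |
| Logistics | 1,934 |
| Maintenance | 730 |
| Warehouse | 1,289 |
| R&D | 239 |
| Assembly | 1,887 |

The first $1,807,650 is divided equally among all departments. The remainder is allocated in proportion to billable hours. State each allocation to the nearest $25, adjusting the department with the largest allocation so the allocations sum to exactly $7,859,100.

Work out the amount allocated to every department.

Equal tier: $1,807,650 ÷ 6 = $301,275 apiece.
Remainder $6,051,450 by billable hours (total 6,738): Finishing 591,853.01 → $591,850; Logistics 1,736,940.38 → $1,736,950; Maintenance 655,618.66 → $655,625; Warehouse 1,157,660.89 → $1,157,650; R&D 214,647.75 → $214,650; Assembly 1,694,729.32 → $1,694,725.
Totals: Finishing $301,275 + $591,850 = $893,125; Logistics $301,275 + $1,736,950 = $2,038,225; Maintenance $301,275 + $655,625 = $956,900; Warehouse $301,275 + $1,157,650 = $1,458,925; R&D $301,275 + $214,650 = $515,925; Assembly $301,275 + $1,694,725 = $1,996,000.

Finishing: $893,125 | Logistics: $2,038,225 | Maintenance: $956,900 | Warehouse: $1,458,925 | R&D: $515,925 | Assembly: $1,996,000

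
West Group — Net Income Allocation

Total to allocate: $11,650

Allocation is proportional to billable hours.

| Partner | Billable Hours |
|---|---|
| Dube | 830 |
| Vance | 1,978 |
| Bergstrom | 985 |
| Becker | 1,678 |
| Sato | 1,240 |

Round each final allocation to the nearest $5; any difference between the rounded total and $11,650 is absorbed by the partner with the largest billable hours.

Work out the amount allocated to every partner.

Total billable hours = 6,711.
Unrounded shares: Dube 830/6,711 × $11,650 = 1,440.84; Vance 1,978/6,711 × $11,650 = 3,433.72; Bergstrom 985/6,711 × $11,650 = 1,709.92; Becker 1,678/6,711 × $11,650 = 2,912.93; Sato 1,240/6,711 × $11,650 = 2,152.59.
After rounding ($5): Dube $1,440; Vance $3,435; Bergstrom $1,710; Becker $2,915; Sato $2,155. Sum = $11,655.
Difference $11,650 − $11,655 = −$5 applied to largest billable hours (Vance): Vance becomes $3,430.

Dube: $1,440 | Vance: $3,430 | Bergstrom: $1,710 | Becker: $2,915 | Sato: $2,155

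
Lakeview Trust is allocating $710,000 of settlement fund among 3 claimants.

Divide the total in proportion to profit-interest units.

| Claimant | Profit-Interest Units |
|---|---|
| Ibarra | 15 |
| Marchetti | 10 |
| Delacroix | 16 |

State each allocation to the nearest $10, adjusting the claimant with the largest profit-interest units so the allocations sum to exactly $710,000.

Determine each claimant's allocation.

Combined profit-interest units = 15 + 10 + 16 = 41.
Raw shares: Ibarra 259,756.10; Marchetti 173,170.73; Delacroix 277,073.17.
Rounded to nearest $10: Ibarra $259,760; Marchetti $173,170; Delacroix $277,070. Sum = $710,000.
Sum already equals the total — no adjustment.

Ibarra: $259,760 | Marchetti: $173,170 | Delacroix: $277,070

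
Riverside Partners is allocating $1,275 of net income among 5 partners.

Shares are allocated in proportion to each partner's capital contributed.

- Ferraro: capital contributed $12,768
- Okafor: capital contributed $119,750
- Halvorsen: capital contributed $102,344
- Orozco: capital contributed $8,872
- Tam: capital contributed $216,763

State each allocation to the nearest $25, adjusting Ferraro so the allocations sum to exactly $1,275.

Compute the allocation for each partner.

Ferraro: $50; Okafor: $325; Halvorsen: $275; Orozco: $25; Tam: $600

Total capital contributed = 460,497.
Raw shares: Ferraro 12,768/460,497 × $1,275 = 35.35; Okafor 119,750/460,497 × $1,275 = 331.56; Halvorsen 102,344/460,497 × $1,275 = 283.36; Orozco 8,872/460,497 × $1,275 = 24.56; Tam 216,763/460,497 × $1,275 = 600.16.
Rounded to nearest $25: Ferraro $25; Okafor $325; Halvorsen $275; Orozco $25; Tam $600. Sum = $1,250.
Difference $1,275 − $1,250 = +$25 applied to Ferraro: Ferraro becomes $50.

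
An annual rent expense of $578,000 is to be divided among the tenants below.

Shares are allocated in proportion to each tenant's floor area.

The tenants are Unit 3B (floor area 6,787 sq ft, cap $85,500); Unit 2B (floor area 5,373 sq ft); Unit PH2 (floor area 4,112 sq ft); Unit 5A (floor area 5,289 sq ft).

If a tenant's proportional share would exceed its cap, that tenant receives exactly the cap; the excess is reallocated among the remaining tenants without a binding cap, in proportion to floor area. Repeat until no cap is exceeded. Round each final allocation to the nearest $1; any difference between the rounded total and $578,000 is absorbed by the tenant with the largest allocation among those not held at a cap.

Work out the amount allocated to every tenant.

Total floor area = 21,561.
Unconstrained shares: Unit 3B 181,943.60; Unit 2B 144,037.57; Unit PH2 110,233.11; Unit 5A 141,785.72.
Capped: Unit 3B ($85,500); residual $492,500 reallocated over remaining floor area 14,774.
Remaining shares: Unit 2B 179,112.12 → $179,112; Unit PH2 137,075.94 → $137,076; Unit 5A 176,311.93 → $176,312.

Unit 3B: $85,500; Unit 2B: $179,112; Unit PH2: $137,076; Unit 5A: $176,312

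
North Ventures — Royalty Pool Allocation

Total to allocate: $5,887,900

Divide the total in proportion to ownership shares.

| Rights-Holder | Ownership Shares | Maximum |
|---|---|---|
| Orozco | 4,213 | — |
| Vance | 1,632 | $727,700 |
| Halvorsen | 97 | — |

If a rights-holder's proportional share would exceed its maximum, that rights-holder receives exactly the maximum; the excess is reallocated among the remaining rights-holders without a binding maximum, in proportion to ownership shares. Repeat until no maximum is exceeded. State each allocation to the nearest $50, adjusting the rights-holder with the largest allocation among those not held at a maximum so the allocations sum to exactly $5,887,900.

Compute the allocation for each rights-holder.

Sum of ownership shares: 5,942.
Proportional shares (ignoring caps): Orozco 4,174,641.99; Vance 1,617,141.16; Halvorsen 96,116.85.
Capped: Vance ($727,700); residual $5,160,200 reallocated over remaining ownership shares 4,310.
Shares after redistribution: Orozco 5,044,065.57 → $5,044,050; Halvorsen 116,134.43 → $116,150.

Orozco: $5,044,050 | Vance: $727,700 | Halvorsen: $116,150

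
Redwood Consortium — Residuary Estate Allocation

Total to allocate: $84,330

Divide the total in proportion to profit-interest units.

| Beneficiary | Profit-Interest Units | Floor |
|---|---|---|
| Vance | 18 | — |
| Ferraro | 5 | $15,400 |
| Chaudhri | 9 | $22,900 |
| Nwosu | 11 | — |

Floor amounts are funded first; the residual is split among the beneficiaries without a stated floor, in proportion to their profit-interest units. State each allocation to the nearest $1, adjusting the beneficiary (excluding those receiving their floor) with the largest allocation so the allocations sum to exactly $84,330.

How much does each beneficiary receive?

Vance: $28,570; Ferraro: $15,400; Chaudhri: $22,900; Nwosu: $17,460

Fund the minimums — Ferraro $15,400; Chaudhri $22,900. Balance $46,030.
Balance split over remaining profit-interest units 29: Vance 28,570.34 → $28,570; Nwosu 17,459.66 → $17,460.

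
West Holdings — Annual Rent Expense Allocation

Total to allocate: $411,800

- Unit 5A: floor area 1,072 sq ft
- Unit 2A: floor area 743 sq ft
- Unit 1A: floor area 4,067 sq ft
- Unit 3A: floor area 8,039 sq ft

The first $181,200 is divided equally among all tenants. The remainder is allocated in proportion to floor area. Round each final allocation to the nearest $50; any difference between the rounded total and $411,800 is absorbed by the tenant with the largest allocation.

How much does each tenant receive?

Equal tier: $181,200 ÷ 4 = $45,300 apiece.
Remainder $230,600 by floor area (total 13,921): Unit 5A 17,757.57 → $17,750; Unit 2A 12,307.72 → $12,300; Unit 1A 67,369.46 → $67,350; Unit 3A 133,165.25 → $133,150.
Rounding difference +$50 on remainder applied to Unit 3A.
Totals: Unit 5A $45,300 + $17,750 = $63,050; Unit 2A $45,300 + $12,300 = $57,600; Unit 1A $45,300 + $67,350 = $112,650; Unit 3A $45,300 + $133,200 = $178,500.

Unit 5A: $63,050; Unit 2A: $57,600; Unit 1A: $112,650; Unit 3A: $178,500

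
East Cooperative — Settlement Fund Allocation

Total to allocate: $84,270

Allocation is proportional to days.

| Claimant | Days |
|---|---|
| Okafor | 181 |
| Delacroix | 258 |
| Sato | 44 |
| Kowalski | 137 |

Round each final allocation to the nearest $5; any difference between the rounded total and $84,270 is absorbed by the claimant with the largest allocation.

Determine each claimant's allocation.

Combined days = 620.
Unrounded shares: Okafor 181/620 × $84,270 = 24,601.40; Delacroix 258/620 × $84,270 = 35,067.19; Sato 44/620 × $84,270 = 5,980.45; Kowalski 137/620 × $84,270 = 18,620.95.
Rounded to nearest $5: Okafor $24,600; Delacroix $35,065; Sato $5,980; Kowalski $18,620. Sum = $84,265.
Difference $84,270 − $84,265 = +$5 applied to largest allocation (Delacroix): Delacroix becomes $35,070.

Okafor: $24,600 · Delacroix: $35,070 · Sato: $5,980 · Kowalski: $18,620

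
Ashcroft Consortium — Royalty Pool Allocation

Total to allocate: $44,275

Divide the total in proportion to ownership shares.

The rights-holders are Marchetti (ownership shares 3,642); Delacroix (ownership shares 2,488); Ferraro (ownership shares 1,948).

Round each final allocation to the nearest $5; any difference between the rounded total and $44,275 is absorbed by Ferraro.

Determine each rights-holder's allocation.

Combined ownership shares = 8,078.
Proportional shares: Marchetti 3,642/8,078 × $44,275 = 19,961.57; Delacroix 2,488/8,078 × $44,275 = 13,636.57; Ferraro 1,948/8,078 × $44,275 = 10,676.86.
After rounding ($5): Marchetti $19,960; Delacroix $13,635; Ferraro $10,675. Sum = $44,270.
Difference $44,275 − $44,270 = +$5 applied to Ferraro: Ferraro becomes $10,680.

Marchetti: $19,960 | Delacroix: $13,635 | Ferraro: $10,680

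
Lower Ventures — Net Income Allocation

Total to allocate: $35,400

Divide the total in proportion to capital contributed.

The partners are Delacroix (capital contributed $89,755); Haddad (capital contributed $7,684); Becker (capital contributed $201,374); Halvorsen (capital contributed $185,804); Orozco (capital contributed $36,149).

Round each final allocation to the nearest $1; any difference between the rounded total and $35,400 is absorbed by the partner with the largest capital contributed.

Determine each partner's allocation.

Combined capital contributed = 520,766.
Unrounded shares: Delacroix 89,755/520,766 × $35,400 = 6,101.26; Haddad 7,684/520,766 × $35,400 = 522.33; Becker 201,374/520,766 × $35,400 = 13,688.76; Halvorsen 185,804/520,766 × $35,400 = 12,630.36; Orozco 36,149/520,766 × $35,400 = 2,457.29.
At nearest $1: Delacroix $6,101; Haddad $522; Becker $13,689; Halvorsen $12,630; Orozco $2,457. Sum = $35,399.
Difference $35,400 − $35,399 = +$1 applied to largest capital contributed (Becker): Becker becomes $13,690.

Delacroix: $6,101; Haddad: $522; Becker: $13,690; Halvorsen: $12,630; Orozco: $2,457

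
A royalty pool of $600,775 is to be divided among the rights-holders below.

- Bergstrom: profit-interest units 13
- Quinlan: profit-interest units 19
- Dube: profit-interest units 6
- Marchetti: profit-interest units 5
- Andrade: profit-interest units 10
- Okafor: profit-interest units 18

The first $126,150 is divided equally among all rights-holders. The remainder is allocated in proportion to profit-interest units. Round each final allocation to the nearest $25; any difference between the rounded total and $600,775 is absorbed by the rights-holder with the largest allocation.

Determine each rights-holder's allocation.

Bergstrom: $107,925 · Quinlan: $148,050 · Dube: $61,125 · Marchetti: $54,450 · Andrade: $87,875 · Okafor: $141,350

First tranche $126,150 split equally: $21,025 each.
Remainder $474,625 by profit-interest units (total 71): Bergstrom 86,903.17 → $86,900; Quinlan 127,012.32 → $127,000; Dube 40,109.15 → $40,100; Marchetti 33,424.30 → $33,425; Andrade 66,848.59 → $66,850; Okafor 120,327.46 → $120,325.
Rounding difference +$25 on remainder applied to Quinlan.
Totals: Bergstrom $21,025 + $86,900 = $107,925; Quinlan $21,025 + $127,025 = $148,050; Dube $21,025 + $40,100 = $61,125; Marchetti $21,025 + $33,425 = $54,450; Andrade $21,025 + $66,850 = $87,875; Okafor $21,025 + $120,325 = $141,350.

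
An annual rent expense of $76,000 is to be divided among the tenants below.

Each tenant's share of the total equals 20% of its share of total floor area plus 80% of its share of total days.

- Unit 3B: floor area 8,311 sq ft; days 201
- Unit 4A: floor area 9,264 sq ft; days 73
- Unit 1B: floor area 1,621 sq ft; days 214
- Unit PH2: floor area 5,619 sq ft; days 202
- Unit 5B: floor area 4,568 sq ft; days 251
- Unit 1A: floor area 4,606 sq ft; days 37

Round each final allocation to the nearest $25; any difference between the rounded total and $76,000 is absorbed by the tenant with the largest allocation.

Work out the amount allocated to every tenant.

Unit 3B: $16,200 | Unit 4A: $8,675 | Unit 1B: $14,025 | Unit PH2: $15,075 | Unit 5B: $17,675 | Unit 1A: $4,350

Floor area total 33,989; days total 978.
Composite weights (20% floor area + 80% days): Unit 3B 0.2133; Unit 4A 0.1142; Unit 1B 0.1846; Unit PH2 0.1983; Unit 5B 0.2322; Unit 1A 0.0574.
Pro-rata amounts: Unit 3B 16,212.41; Unit 4A 8,681.13; Unit 1B 14,028.80; Unit PH2 15,070.71; Unit 5B 17,646.92; Unit 1A 4,360.02.
After rounding ($25): Unit 3B $16,200; Unit 4A $8,675; Unit 1B $14,025; Unit PH2 $15,075; Unit 5B $17,650; Unit 1A $4,350. Sum = $75,975.
Difference $76,000 − $75,975 = +$25 applied to largest allocation (Unit 5B): Unit 5B becomes $17,675.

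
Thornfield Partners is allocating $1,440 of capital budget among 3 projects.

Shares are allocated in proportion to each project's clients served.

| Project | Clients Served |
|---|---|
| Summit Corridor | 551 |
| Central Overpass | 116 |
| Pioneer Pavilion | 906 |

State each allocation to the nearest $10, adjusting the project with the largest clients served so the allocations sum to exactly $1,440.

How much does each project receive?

Clients served total: 551 + 116 + 906 = 1,573.
Pro-rata amounts: Summit Corridor 504.41; Central Overpass 106.19; Pioneer Pavilion 829.40.
After rounding ($10): Summit Corridor $500; Central Overpass $110; Pioneer Pavilion $830. Sum = $1,440.
Rounded total matches; no reconciliation needed.

Summit Corridor: $500; Central Overpass: $110; Pioneer Pavilion: $830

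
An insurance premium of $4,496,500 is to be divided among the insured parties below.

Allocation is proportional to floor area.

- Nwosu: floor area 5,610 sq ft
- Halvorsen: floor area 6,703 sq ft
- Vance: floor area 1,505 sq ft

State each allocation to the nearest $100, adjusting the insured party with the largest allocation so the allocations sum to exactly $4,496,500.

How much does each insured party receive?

Combined floor area = 13,818.
Proportional shares: Nwosu 5,610/13,818 × $4,496,500 = 1,825,543.86; Halvorsen 6,703/13,818 × $4,496,500 = 2,181,215.77; Vance 1,505/13,818 × $4,496,500 = 489,740.37.
After rounding ($100): Nwosu $1,825,500; Halvorsen $2,181,200; Vance $489,700. Sum = $4,496,400.
Difference $4,496,500 − $4,496,400 = +$100 applied to largest allocation (Halvorsen): Halvorsen becomes $2,181,300.

Nwosu: $1,825,500 | Halvorsen: $2,181,300 | Vance: $489,700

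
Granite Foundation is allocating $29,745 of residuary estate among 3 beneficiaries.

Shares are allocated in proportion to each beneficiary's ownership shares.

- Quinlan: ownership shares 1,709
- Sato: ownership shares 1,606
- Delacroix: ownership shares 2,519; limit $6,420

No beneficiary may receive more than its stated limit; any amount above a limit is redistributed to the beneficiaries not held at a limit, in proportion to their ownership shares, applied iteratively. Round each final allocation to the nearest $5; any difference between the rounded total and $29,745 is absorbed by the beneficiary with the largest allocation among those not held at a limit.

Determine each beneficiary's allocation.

Combined ownership shares = 5,834.
Pro-rata shares before constraints: Quinlan 8,713.44; Sato 8,188.29; Delacroix 12,843.27.
Cap binds for Delacroix ($6,420); balance $23,325 reallocated over remaining ownership shares 3,315.
Redistributed shares: Quinlan 12,024.86 → $12,025; Sato 11,300.14 → $11,300.

Quinlan: $12,025 · Sato: $11,300 · Delacroix: $6,420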